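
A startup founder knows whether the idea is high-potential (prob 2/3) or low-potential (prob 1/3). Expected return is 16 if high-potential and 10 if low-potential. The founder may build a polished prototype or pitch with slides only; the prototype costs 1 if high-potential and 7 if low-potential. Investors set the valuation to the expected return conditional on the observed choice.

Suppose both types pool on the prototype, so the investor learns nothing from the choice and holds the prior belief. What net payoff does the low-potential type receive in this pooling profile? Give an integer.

7

Pooled valuation = 2/3·16 + 1/3·10 = 14.
low-potential pays cost 7 for the prototype, so net payoff = 14 − 7 = 7.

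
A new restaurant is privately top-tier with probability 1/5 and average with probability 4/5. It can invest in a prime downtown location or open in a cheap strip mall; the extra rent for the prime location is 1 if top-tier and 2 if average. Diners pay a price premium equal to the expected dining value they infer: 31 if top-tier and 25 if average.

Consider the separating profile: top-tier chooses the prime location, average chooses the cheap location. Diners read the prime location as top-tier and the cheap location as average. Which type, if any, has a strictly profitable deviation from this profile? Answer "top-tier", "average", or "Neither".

average

The prime location pays 31; the cheap location pays 25.
top-tier: assigned the prime location, nets 31 − 1 = 30; deviating to the cheap location nets 25.
average: assigned the cheap location, nets 25; deviating to the prime location nets 31 − 2 = 29.
The average type gains 4 by deviating.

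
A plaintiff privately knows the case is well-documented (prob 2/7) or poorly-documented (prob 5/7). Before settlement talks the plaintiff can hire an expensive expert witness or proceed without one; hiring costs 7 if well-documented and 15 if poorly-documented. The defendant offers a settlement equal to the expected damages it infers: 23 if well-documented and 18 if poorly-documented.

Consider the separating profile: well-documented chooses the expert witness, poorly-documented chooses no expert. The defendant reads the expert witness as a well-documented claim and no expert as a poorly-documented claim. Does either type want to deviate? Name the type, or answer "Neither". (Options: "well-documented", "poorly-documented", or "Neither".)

The expert witness pays 23; no expert pays 18.
well-documented: assigned the expert witness, nets 23 − 7 = 16; deviating to no expert nets 18.
poorly-documented: assigned no expert, nets 18; deviating to the expert witness nets 23 − 15 = 8.
The well-documented type gains 2 by deviating.

well-documented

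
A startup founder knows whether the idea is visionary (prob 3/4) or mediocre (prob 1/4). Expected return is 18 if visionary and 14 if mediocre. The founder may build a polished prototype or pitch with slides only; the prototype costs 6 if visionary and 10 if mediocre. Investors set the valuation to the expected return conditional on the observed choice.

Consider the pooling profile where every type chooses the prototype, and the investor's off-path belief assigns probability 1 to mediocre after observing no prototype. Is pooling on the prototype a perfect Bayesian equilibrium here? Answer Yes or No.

On path, the investor holds the prior and pays 3/4·18 + 1/4·14 = 17. Off path (no prototype), believing mediocre, it pays 14.
visionary: the prototype nets 17 − 6 = 11; no prototype nets 14. visionary would deviate.
mediocre: the prototype nets 17 − 10 = 7; no prototype nets 14. mediocre would deviate.
A type deviates, so pooling fails.

No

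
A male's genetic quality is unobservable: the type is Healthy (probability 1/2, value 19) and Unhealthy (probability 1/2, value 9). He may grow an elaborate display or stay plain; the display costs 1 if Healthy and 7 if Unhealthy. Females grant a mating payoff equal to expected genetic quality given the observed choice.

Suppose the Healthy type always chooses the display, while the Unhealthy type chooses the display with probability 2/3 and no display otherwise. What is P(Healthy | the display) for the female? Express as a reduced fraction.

3/5

P(the display) = (1/2)·1 + (1/2)·(2/3) = 5/6.
By Bayes' rule, P(Healthy | the display) = (1/2) / (5/6) = 3/5.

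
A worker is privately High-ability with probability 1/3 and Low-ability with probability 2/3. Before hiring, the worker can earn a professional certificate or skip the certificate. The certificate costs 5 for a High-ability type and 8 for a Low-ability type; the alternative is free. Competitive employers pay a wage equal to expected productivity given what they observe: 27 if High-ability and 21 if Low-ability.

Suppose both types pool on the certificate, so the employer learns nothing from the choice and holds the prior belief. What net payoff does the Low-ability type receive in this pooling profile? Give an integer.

15

Pooled wage = 1/3·27 + 2/3·21 = 23.
Low-ability pays cost 8 for the certificate, so net payoff = 23 − 8 = 15.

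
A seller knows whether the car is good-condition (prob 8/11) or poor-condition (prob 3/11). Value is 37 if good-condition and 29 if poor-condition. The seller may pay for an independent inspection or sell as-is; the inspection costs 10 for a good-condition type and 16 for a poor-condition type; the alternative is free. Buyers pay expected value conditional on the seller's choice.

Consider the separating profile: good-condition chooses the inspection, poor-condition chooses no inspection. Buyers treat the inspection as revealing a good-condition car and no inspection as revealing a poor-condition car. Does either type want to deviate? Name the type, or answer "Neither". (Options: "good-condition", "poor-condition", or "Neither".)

The inspection pays 37; no inspection pays 29.
good-condition: assigned the inspection, nets 37 − 10 = 27; deviating to no inspection nets 29.
poor-condition: assigned no inspection, nets 29; deviating to the inspection nets 37 − 16 = 21.
The good-condition type gains 2 by deviating.

good-condition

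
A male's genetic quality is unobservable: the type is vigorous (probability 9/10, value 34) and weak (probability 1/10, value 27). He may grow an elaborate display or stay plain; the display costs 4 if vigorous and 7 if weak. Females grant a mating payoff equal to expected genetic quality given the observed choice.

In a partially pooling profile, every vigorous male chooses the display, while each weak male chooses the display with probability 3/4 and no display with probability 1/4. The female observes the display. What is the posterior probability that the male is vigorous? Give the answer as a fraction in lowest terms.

P(the display) = (9/10)·1 + (1/10)·(3/4) = 39/40.
By Bayes' rule, P(vigorous | the display) = (9/10) / (39/40) = 12/13.

12/13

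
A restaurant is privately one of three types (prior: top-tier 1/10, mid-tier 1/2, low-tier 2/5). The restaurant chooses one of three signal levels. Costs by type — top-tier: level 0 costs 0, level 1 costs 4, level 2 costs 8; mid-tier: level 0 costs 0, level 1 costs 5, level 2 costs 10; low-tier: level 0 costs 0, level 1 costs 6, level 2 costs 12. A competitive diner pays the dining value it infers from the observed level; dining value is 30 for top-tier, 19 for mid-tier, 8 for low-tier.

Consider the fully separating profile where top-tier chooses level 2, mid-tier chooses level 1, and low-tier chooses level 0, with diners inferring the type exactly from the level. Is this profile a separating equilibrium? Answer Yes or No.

Separating price premiums: level 2 → 30, level 1 → 19, level 0 → 8.
top-tier (assigned level 2): level 0: 8 − 0 = 8; level 1: 19 − 4 = 15; level 2: 30 − 8 = 22. top-tier stays.
mid-tier (assigned level 1): level 0: 8 − 0 = 8; level 1: 19 − 5 = 14; level 2: 30 − 10 = 20. mid-tier prefers level 2.
low-tier (assigned level 0): level 0: 8 − 0 = 8; level 1: 19 − 6 = 13; level 2: 30 − 12 = 18. low-tier prefers level 2.
At least one type deviates; the separating profile fails.

No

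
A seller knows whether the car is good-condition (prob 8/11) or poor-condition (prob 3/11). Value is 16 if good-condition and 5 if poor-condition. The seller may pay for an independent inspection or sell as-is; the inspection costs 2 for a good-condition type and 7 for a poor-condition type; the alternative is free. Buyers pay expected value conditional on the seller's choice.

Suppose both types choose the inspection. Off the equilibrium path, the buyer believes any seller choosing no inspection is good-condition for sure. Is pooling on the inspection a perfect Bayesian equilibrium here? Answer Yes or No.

On path, the buyer holds the prior and pays 8/11·16 + 3/11·5 = 13. Off path (no inspection), believing good-condition, it pays 16.
good-condition: the inspection nets 13 − 2 = 11; no inspection nets 16. good-condition would deviate.
poor-condition: the inspection nets 13 − 7 = 6; no inspection nets 16. poor-condition would deviate.
A type deviates, so pooling fails.

No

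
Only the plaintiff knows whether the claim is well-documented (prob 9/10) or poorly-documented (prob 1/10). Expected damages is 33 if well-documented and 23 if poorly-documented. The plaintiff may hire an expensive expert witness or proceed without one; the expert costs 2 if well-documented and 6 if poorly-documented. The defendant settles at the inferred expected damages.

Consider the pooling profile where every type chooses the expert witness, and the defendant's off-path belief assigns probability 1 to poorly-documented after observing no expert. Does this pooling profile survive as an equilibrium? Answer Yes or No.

On path, the defendant holds the prior and pays 9/10·33 + 1/10·23 = 32. Off path (no expert), believing poorly-documented, it pays 23.
well-documented: the expert witness nets 32 − 2 = 30; no expert nets 23. well-documented stays.
poorly-documented: the expert witness nets 32 − 6 = 26; no expert nets 23. poorly-documented stays.
No type deviates, so pooling is sustained.

Yes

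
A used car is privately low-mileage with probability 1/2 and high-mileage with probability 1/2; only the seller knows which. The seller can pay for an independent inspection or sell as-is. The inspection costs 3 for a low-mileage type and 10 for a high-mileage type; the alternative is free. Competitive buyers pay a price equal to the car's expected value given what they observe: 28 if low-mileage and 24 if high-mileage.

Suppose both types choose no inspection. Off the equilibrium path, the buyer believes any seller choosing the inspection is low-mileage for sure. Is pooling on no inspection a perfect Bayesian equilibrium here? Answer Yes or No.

Yes

On path, the buyer holds the prior and pays 1/2·28 + 1/2·24 = 26. Off path (the inspection), believing low-mileage, it pays 28.
low-mileage: no inspection nets 26; the inspection nets 28 − 3 = 25. low-mileage stays.
high-mileage: no inspection nets 26; the inspection nets 28 − 10 = 18. high-mileage stays.
No type deviates, so pooling is sustained.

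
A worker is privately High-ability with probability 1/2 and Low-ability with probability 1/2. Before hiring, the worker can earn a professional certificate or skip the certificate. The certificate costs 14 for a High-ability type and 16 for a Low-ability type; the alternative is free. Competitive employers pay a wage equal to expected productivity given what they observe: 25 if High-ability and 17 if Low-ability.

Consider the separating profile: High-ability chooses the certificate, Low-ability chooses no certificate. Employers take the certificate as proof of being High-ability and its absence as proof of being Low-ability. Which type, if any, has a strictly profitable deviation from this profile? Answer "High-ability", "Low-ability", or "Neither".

The certificate pays 25; no certificate pays 17.
High-ability: assigned the certificate, nets 25 − 14 = 11; deviating to no certificate nets 17.
Low-ability: assigned no certificate, nets 17; deviating to the certificate nets 25 − 16 = 9.
The High-ability type gains 6 by deviating.

High-ability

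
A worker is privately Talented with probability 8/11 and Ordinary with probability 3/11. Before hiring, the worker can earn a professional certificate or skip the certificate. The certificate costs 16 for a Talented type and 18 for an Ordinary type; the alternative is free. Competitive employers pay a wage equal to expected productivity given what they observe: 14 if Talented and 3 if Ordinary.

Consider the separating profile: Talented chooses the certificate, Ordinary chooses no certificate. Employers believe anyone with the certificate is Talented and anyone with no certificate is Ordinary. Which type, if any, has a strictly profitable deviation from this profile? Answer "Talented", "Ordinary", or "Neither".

The certificate pays 14; no certificate pays 3.
Talented: assigned the certificate, nets 14 − 16 = -2; deviating to no certificate nets 3.
Ordinary: assigned no certificate, nets 3; deviating to the certificate nets 14 − 18 = -4.
The Talented type gains 5 by deviating.

Talented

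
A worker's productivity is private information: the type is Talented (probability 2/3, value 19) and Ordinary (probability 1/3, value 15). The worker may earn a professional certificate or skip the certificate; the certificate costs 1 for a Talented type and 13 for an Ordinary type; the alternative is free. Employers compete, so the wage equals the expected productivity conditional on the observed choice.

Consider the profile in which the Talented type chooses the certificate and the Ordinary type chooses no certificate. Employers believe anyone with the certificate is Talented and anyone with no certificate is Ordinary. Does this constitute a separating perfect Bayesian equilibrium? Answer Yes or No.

Under these beliefs, the certificate earns wage 19 and no certificate earns wage 15.
Talented: the certificate nets 19 − 1 = 18; no certificate nets 15. Talented prefers the certificate.
Ordinary: the certificate nets 19 − 13 = 6; no certificate nets 15. Ordinary prefers no certificate.
Neither type deviates, so the separating profile is an equilibrium.

Yes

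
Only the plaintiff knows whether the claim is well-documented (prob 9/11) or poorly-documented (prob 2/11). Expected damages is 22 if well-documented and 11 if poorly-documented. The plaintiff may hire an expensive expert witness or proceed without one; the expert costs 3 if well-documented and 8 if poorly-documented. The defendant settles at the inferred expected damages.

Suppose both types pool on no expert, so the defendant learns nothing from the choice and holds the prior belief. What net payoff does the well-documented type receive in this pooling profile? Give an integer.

Pooled settlement = 9/11·22 + 2/11·11 = 20.
well-documented pays no cost for no expert, so net payoff = 20.

20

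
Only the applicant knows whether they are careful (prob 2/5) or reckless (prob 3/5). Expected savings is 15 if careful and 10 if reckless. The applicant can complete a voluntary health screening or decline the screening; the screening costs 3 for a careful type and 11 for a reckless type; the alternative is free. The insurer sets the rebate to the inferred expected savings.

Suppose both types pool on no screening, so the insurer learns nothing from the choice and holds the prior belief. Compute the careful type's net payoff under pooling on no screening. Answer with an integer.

Pooled rebate = 2/5·15 + 3/5·10 = 12.
careful pays no cost for no screening, so net payoff = 12.

12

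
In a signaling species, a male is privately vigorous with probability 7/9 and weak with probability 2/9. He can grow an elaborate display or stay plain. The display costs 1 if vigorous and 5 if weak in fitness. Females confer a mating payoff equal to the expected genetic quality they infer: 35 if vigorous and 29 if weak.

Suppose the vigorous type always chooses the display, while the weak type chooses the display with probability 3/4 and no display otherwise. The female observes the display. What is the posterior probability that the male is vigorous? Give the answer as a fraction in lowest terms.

P(the display) = (7/9)·1 + (2/9)·(3/4) = 17/18.
By Bayes' rule, P(vigorous | the display) = (7/9) / (17/18) = 14/17.

14/17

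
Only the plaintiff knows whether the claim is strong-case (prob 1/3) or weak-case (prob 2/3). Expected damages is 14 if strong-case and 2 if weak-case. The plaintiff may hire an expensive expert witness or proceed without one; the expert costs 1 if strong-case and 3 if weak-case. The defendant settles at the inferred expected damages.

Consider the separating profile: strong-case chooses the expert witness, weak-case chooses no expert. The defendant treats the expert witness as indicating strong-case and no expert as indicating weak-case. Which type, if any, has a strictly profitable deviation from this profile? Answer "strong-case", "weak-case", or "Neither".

The expert witness pays 14; no expert pays 2.
strong-case: assigned the expert witness, nets 14 − 1 = 13; deviating to no expert nets 2.
weak-case: assigned no expert, nets 2; deviating to the expert witness nets 14 − 3 = 11.
The weak-case type gains 9 by deviating.

weak-case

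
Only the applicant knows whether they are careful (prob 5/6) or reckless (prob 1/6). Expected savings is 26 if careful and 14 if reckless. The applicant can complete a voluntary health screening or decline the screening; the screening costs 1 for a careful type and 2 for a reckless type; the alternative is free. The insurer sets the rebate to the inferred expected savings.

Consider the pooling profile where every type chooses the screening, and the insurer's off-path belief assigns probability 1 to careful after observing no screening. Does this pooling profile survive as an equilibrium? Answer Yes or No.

No

On path, the insurer holds the prior and pays 5/6·26 + 1/6·14 = 24. Off path (no screening), believing careful, it pays 26.
careful: the screening nets 24 − 1 = 23; no screening nets 26. careful would deviate.
reckless: the screening nets 24 − 2 = 22; no screening nets 26. reckless would deviate.
A type deviates, so pooling fails.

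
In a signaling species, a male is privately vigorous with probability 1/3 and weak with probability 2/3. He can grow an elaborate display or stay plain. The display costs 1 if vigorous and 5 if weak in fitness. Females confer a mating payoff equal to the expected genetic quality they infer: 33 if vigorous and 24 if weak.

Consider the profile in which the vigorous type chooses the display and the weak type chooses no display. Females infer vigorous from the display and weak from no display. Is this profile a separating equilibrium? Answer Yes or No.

Under these beliefs, the display earns mating payoff 33 and no display earns mating payoff 24.
vigorous: the display nets 33 − 1 = 32; no display nets 24. vigorous prefers the display.
weak: the display nets 33 − 5 = 28; no display nets 24. weak would deviate to the display.
weak has a profitable deviation, so the profile is not an equilibrium.

No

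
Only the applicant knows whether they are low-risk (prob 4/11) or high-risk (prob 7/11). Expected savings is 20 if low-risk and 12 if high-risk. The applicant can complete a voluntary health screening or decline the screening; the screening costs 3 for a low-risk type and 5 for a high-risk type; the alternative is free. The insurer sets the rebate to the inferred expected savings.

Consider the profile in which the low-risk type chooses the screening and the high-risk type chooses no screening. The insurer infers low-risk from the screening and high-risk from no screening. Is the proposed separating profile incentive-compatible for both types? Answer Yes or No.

No

Under these beliefs, the screening earns rebate 20 and no screening earns rebate 12.
low-risk: the screening nets 20 − 3 = 17; no screening nets 12. low-risk prefers the screening.
high-risk: the screening nets 20 − 5 = 15; no screening nets 12. high-risk would deviate to the screening.
high-risk has a profitable deviation, so the profile is not an equilibrium.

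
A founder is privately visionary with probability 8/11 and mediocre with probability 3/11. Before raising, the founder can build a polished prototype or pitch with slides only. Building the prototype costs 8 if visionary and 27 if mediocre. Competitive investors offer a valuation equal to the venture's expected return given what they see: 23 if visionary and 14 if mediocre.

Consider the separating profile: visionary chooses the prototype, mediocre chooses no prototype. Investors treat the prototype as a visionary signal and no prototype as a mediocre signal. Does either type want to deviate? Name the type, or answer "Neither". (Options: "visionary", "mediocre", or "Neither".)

The prototype pays 23; no prototype pays 14.
visionary: assigned the prototype, nets 23 − 8 = 15; deviating to no prototype nets 14.
mediocre: assigned no prototype, nets 14; deviating to the prototype nets 23 − 27 = -4.
Both types strictly prefer their assigned action; no profitable deviation.

Neither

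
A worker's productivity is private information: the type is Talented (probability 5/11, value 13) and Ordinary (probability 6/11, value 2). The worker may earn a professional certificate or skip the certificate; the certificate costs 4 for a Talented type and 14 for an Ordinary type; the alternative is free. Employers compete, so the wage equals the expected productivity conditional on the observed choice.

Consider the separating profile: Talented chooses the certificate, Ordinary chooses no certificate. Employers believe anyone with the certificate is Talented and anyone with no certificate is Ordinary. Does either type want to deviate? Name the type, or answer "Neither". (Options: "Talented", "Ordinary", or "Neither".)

Neither

The certificate pays 13; no certificate pays 2.
Talented: assigned the certificate, nets 13 − 4 = 9; deviating to no certificate nets 2.
Ordinary: assigned no certificate, nets 2; deviating to the certificate nets 13 − 14 = -1.
Both types strictly prefer their assigned action; no profitable deviation.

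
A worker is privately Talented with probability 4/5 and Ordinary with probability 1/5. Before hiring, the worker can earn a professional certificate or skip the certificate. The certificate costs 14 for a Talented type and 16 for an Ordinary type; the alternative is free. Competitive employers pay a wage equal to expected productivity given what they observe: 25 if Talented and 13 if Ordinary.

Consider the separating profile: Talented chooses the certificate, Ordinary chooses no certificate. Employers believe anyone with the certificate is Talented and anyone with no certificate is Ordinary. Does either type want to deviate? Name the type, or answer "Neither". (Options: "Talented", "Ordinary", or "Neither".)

Talented

The certificate pays 25; no certificate pays 13.
Talented: assigned the certificate, nets 25 − 14 = 11; deviating to no certificate nets 13.
Ordinary: assigned no certificate, nets 13; deviating to the certificate nets 25 − 16 = 9.
The Talented type gains 2 by deviating.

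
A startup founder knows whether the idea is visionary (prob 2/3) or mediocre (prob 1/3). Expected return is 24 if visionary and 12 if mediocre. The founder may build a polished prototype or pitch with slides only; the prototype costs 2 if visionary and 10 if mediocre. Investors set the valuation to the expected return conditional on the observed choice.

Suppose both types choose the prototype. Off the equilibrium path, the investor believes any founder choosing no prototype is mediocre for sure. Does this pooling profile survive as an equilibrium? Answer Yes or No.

No

On path, the investor holds the prior and pays 2/3·24 + 1/3·12 = 20. Off path (no prototype), believing mediocre, it pays 12.
visionary: the prototype nets 20 − 2 = 18; no prototype nets 12. visionary stays.
mediocre: the prototype nets 20 − 10 = 10; no prototype nets 12. mediocre would deviate.
A type deviates, so pooling fails.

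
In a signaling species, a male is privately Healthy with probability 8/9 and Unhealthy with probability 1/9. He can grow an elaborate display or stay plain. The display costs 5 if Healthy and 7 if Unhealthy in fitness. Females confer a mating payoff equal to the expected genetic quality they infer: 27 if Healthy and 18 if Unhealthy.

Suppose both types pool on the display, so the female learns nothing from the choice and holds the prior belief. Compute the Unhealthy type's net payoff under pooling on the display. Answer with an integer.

19

Pooled mating payoff = 8/9·27 + 1/9·18 = 26.
Unhealthy pays cost 7 for the display, so net payoff = 26 − 7 = 19.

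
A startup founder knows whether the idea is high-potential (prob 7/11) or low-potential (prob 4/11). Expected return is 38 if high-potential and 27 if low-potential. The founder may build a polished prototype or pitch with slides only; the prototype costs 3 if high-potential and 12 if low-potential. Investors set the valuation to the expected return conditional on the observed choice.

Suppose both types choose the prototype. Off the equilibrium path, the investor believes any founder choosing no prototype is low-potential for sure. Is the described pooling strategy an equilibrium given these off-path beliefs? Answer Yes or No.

No

On path, the investor holds the prior and pays 7/11·38 + 4/11·27 = 34. Off path (no prototype), believing low-potential, it pays 27.
high-potential: the prototype nets 34 − 3 = 31; no prototype nets 27. high-potential stays.
low-potential: the prototype nets 34 − 12 = 22; no prototype nets 27. low-potential would deviate.
A type deviates, so pooling fails.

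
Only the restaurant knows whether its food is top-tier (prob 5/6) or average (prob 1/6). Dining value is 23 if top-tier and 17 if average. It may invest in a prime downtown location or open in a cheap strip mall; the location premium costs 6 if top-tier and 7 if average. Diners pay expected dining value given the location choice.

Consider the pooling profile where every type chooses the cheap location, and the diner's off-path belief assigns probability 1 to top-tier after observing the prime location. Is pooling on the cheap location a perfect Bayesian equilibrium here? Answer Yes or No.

On path, the diner holds the prior and pays 5/6·23 + 1/6·17 = 22. Off path (the prime location), believing top-tier, it pays 23.
top-tier: the cheap location nets 22; the prime location nets 23 − 6 = 17. top-tier stays.
average: the cheap location nets 22; the prime location nets 23 − 7 = 16. average stays.
No type deviates, so pooling is sustained.

Yes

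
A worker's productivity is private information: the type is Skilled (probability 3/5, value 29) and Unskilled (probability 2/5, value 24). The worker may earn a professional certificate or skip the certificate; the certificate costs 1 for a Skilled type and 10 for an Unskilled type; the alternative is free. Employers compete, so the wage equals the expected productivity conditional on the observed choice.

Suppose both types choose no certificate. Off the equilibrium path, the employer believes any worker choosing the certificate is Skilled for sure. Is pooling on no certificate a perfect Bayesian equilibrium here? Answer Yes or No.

No

On path, the employer holds the prior and pays 3/5·29 + 2/5·24 = 27. Off path (the certificate), believing Skilled, it pays 29.
Skilled: no certificate nets 27; the certificate nets 29 − 1 = 28. Skilled would deviate.
Unskilled: no certificate nets 27; the certificate nets 29 − 10 = 19. Unskilled stays.
A type deviates, so pooling fails.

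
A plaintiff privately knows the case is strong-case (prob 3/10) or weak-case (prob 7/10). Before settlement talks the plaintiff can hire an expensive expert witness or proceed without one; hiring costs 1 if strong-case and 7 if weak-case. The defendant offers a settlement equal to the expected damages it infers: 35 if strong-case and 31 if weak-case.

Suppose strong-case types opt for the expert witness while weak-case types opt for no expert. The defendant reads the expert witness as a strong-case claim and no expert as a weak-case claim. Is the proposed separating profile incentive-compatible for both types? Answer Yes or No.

Under these beliefs, the expert witness earns settlement 35 and no expert earns settlement 31.
strong-case: the expert witness nets 35 − 1 = 34; no expert nets 31. strong-case prefers the expert witness.
weak-case: the expert witness nets 35 − 7 = 28; no expert nets 31. weak-case prefers no expert.
Neither type deviates, so the separating profile is an equilibrium.

Yes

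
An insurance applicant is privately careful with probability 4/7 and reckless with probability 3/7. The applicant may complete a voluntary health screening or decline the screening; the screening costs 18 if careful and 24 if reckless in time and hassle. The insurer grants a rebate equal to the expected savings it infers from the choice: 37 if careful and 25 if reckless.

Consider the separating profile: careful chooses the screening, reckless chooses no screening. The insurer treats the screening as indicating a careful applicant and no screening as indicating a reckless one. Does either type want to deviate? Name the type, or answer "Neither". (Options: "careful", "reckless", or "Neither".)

careful

The screening pays 37; no screening pays 25.
careful: assigned the screening, nets 37 − 18 = 19; deviating to no screening nets 25.
reckless: assigned no screening, nets 25; deviating to the screening nets 37 − 24 = 13.
The careful type gains 6 by deviating.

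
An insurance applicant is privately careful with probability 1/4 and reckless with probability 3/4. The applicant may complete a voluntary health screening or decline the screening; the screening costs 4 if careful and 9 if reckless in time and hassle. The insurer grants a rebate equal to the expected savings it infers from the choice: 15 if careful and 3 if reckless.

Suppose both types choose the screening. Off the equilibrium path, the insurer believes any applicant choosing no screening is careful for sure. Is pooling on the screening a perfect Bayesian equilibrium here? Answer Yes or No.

No

On path, the insurer holds the prior and pays 1/4·15 + 3/4·3 = 6. Off path (no screening), believing careful, it pays 15.
careful: the screening nets 6 − 4 = 2; no screening nets 15. careful would deviate.
reckless: the screening nets 6 − 9 = -3; no screening nets 15. reckless would deviate.
A type deviates, so pooling fails.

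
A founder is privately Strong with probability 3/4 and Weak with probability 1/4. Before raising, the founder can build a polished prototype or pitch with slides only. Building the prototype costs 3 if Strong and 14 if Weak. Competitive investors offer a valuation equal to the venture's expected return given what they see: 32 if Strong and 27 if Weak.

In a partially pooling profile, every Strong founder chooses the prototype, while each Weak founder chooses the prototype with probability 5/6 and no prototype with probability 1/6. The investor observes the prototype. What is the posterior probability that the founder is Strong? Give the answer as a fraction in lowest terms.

P(the prototype) = (3/4)·1 + (1/4)·(5/6) = 23/24.
By Bayes' rule, P(Strong | the prototype) = (3/4) / (23/24) = 18/23.

18/23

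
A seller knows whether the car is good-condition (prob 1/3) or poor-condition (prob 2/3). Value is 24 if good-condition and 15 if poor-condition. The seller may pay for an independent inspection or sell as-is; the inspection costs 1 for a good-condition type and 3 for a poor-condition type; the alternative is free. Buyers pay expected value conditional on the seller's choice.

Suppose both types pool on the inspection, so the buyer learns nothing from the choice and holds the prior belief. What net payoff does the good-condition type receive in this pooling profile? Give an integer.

17

Pooled price = 1/3·24 + 2/3·15 = 18.
good-condition pays cost 1 for the inspection, so net payoff = 18 − 1 = 17.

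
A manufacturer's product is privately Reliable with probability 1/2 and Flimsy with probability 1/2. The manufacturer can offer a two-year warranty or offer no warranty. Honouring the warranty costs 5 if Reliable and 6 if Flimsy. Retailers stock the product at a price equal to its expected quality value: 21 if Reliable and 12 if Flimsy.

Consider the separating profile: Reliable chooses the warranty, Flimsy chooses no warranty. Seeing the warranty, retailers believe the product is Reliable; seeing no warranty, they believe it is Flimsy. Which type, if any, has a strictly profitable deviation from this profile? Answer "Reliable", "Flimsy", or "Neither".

Flimsy

The warranty pays 21; no warranty pays 12.
Reliable: assigned the warranty, nets 21 − 5 = 16; deviating to no warranty nets 12.
Flimsy: assigned no warranty, nets 12; deviating to the warranty nets 21 − 6 = 15.
The Flimsy type gains 3 by deviating.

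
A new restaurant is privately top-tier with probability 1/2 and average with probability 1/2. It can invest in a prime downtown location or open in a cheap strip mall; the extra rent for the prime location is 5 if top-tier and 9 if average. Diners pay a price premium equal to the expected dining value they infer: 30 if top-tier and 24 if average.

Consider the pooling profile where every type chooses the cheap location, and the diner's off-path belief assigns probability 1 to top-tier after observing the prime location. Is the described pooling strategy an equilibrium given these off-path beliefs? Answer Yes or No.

Yes

On path, the diner holds the prior and pays 1/2·30 + 1/2·24 = 27. Off path (the prime location), believing top-tier, it pays 30.
top-tier: the cheap location nets 27; the prime location nets 30 − 5 = 25. top-tier stays.
average: the cheap location nets 27; the prime location nets 30 − 9 = 21. average stays.
No type deviates, so pooling is sustained.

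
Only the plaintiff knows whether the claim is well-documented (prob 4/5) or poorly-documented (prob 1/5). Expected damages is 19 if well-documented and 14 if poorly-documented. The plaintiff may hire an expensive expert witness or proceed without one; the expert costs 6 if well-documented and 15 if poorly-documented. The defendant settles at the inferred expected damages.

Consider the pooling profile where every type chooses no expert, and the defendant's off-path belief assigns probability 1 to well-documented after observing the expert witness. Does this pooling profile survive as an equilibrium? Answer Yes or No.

Yes

On path, the defendant holds the prior and pays 4/5·19 + 1/5·14 = 18. Off path (the expert witness), believing well-documented, it pays 19.
well-documented: no expert nets 18; the expert witness nets 19 − 6 = 13. well-documented stays.
poorly-documented: no expert nets 18; the expert witness nets 19 − 15 = 4. poorly-documented stays.
No type deviates, so pooling is sustained.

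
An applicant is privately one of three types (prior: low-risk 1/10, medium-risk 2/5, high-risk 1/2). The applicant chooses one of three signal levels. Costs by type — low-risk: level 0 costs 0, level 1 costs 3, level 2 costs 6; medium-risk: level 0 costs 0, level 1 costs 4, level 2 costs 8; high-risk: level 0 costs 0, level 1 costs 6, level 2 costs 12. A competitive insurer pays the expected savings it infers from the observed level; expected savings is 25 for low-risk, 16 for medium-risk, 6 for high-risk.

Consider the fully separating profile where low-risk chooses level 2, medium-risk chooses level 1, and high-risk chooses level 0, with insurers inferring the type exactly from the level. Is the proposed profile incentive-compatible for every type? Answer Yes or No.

Separating rebates: level 2 → 25, level 1 → 16, level 0 → 6.
low-risk (assigned level 2): level 0: 6 − 0 = 6; level 1: 16 − 3 = 13; level 2: 25 − 6 = 19. low-risk stays.
medium-risk (assigned level 1): level 0: 6 − 0 = 6; level 1: 16 − 4 = 12; level 2: 25 − 8 = 17. medium-risk prefers level 2.
high-risk (assigned level 0): level 0: 6 − 0 = 6; level 1: 16 − 6 = 10; level 2: 25 − 12 = 13. high-risk prefers level 2.
At least one type deviates; the separating profile fails.

No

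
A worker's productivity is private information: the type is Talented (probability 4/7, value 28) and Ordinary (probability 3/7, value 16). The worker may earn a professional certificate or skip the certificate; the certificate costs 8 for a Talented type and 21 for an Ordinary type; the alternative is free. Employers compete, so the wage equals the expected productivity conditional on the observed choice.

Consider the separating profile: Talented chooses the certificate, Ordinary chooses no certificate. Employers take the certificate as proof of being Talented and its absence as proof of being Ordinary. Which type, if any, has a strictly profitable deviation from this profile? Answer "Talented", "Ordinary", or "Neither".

Neither

The certificate pays 28; no certificate pays 16.
Talented: assigned the certificate, nets 28 − 8 = 20; deviating to no certificate nets 16.
Ordinary: assigned no certificate, nets 16; deviating to the certificate nets 28 − 21 = 7.
Both types strictly prefer their assigned action; no profitable deviation.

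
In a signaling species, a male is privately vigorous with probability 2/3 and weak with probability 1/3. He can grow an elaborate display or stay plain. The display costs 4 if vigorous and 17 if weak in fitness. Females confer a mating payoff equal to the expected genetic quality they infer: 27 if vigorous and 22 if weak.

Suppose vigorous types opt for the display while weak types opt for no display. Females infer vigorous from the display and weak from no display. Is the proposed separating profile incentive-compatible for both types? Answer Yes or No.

Yes

Under these beliefs, the display earns mating payoff 27 and no display earns mating payoff 22.
vigorous: the display nets 27 − 4 = 23; no display nets 22. vigorous prefers the display.
weak: the display nets 27 − 17 = 10; no display nets 22. weak prefers no display.
Neither type deviates, so the separating profile is an equilibrium.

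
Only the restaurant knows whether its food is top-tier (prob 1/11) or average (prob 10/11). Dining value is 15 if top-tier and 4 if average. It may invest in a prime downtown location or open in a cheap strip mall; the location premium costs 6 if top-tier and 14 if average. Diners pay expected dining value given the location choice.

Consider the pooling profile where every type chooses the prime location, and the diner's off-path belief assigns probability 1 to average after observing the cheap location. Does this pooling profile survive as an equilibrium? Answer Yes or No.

No

On path, the diner holds the prior and pays 1/11·15 + 10/11·4 = 5. Off path (the cheap location), believing average, it pays 4.
top-tier: the prime location nets 5 − 6 = -1; the cheap location nets 4. top-tier would deviate.
average: the prime location nets 5 − 14 = -9; the cheap location nets 4. average would deviate.
A type deviates, so pooling fails.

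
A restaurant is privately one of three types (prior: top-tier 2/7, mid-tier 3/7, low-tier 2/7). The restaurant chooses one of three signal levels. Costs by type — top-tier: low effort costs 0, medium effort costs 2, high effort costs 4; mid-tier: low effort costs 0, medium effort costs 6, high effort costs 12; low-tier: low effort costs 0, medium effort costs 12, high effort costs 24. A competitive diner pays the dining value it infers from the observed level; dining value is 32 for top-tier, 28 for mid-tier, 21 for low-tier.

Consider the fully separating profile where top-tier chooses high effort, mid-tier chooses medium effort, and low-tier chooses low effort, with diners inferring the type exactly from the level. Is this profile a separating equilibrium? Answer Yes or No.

Yes

Separating price premiums: high effort → 32, medium effort → 28, low effort → 21.
top-tier (assigned high effort): low effort: 21 − 0 = 21; medium effort: 28 − 2 = 26; high effort: 32 − 4 = 28. top-tier stays.
mid-tier (assigned medium effort): low effort: 21 − 0 = 21; medium effort: 28 − 6 = 22; high effort: 32 − 12 = 20. mid-tier stays.
low-tier (assigned low effort): low effort: 21 − 0 = 21; medium effort: 28 − 12 = 16; high effort: 32 − 24 = 8. low-tier stays.
Every type prefers its assigned level; separation holds.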